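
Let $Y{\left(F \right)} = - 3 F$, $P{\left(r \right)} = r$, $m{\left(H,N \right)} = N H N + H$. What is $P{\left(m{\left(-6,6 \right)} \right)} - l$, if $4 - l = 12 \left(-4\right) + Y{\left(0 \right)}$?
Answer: $-274$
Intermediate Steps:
$m{\left(H,N \right)} = H + H N^{2}$ ($m{\left(H,N \right)} = H N N + H = H N^{2} + H = H + H N^{2}$)
$l = 52$ ($l = 4 - \left(12 \left(-4\right) - 0\right) = 4 - \left(-48 + 0\right) = 4 - -48 = 4 + 48 = 52$)
$P{\left(m{\left(-6,6 \right)} \right)} - l = - 6 \left(1 + 6^{2}\right) - 52 = - 6 \left(1 + 36\right) - 52 = \left(-6\right) 37 - 52 = -222 - 52 = -274$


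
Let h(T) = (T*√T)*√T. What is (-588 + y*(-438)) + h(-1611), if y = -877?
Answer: 2978859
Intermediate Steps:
h(T) = T² (h(T) = T^(3/2)*√T = T²)
(-588 + y*(-438)) + h(-1611) = (-588 - 877*(-438)) + (-1611)² = (-588 + 384126) + 2595321 = 383538 + 2595321 = 2978859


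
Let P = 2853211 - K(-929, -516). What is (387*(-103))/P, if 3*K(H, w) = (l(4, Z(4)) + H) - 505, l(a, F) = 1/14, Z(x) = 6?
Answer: -1674162/119854937 ≈ -0.013968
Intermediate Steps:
l(a, F) = 1/14
K(H, w) = -7069/42 + H/3 (K(H, w) = ((1/14 + H) - 505)/3 = (-7069/14 + H)/3 = -7069/42 + H/3)
P = 119854937/42 (P = 2853211 - (-7069/42 + (⅓)*(-929)) = 2853211 - (-7069/42 - 929/3) = 2853211 - 1*(-20075/42) = 2853211 + 20075/42 = 119854937/42 ≈ 2.8537e+6)
(387*(-103))/P = (387*(-103))/(119854937/42) = -39861*42/119854937 = -1674162/119854937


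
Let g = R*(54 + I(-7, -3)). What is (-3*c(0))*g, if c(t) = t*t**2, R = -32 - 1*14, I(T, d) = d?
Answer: 0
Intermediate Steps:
R = -46 (R = -32 - 14 = -46)
c(t) = t**3
g = -2346 (g = -46*(54 - 3) = -46*51 = -2346)
(-3*c(0))*g = -3*0**3*(-2346) = -3*0*(-2346) = 0*(-2346) = 0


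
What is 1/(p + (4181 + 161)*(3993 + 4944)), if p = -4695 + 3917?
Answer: 1/38803676 ≈ 2.5771e-8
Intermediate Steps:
p = -778
1/(p + (4181 + 161)*(3993 + 4944)) = 1/(-778 + (4181 + 161)*(3993 + 4944)) = 1/(-778 + 4342*8937) = 1/(-778 + 38804454) = 1/38803676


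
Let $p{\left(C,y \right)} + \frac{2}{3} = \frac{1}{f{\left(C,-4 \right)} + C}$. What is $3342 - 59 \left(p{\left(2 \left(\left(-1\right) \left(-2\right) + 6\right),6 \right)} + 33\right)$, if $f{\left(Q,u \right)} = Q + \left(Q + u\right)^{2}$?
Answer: $\frac{757151}{528} \approx 1434.0$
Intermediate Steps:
$p{\left(C,y \right)} = - \frac{2}{3} + \frac{1}{\left(-4 + C\right)^{2} + 2 C}$ ($p{\left(C,y \right)} = - \frac{2}{3} + \frac{1}{\left(C + \left(C - 4\right)^{2}\right) + C} = - \frac{2}{3} + \frac{1}{\left(C + \left(-4 + C\right)^{2}\right) + C} = - \frac{2}{3} + \frac{1}{\left(-4 + C\right)^{2} + 2 C}$)
$3342 - 59 \left(p{\left(2 \left(\left(-1\right) \left(-2\right) + 6\right),6 \right)} + 33\right) = 3342 - 59 \left(\frac{-29 - 2 \left(2 \left(\left(-1\right) \left(-2\right) + 6\right)\right)^{2} + 12 \cdot 2 \left(\left(-1\right) \left(-2\right) + 6\right)}{3 \left(16 + \left(2 \left(\left(-1\right) \left(-2\right) + 6\right)\right)^{2} - 6 \cdot 2 \left(\left(-1\right) \left(-2\right) + 6\right)\right)} + 33\right) = 3342 - 59 \left(\frac{-29 - 2 \left(2 \left(2 + 6\right)\right)^{2} + 12 \cdot 2 \left(2 + 6\right)}{3 \left(16 + \left(2 \left(2 + 6\right)\right)^{2} - 6 \cdot 2 \left(2 + 6\right)\right)} + 33\right) = 3342 - 59 \left(\frac{-29 - 2 \left(2 \cdot 8\right)^{2} + 12 \cdot 2 \cdot 8}{3 \left(16 + \left(2 \cdot 8\right)^{2} - 6 \cdot 2 \cdot 8\right)} + 33\right) = 3342 - 59 \left(\frac{-29 - 2 \cdot 16^{2} + 12 \cdot 16}{3 \left(16 + 16^{2} - 96\right)} + 33\right) = 3342 - 59 \left(\frac{-29 - 512 + 192}{3 \left(16 + 256 - 96\right)} + 33\right) = 3342 - 59 \left(\frac{-29 - 512 + 192}{3 \cdot 176} + 33\right) = 3342 - 59 \left(\frac{1}{3} \cdot \frac{1}{176} \left(-349\right) + 33\right) = 3342 - 59 \left(- \frac{349}{528} + 33\right) = 3342 - 59 \cdot \frac{17075}{528} = 3342 - \frac{1007425}{528} = \frac{757151}{528}$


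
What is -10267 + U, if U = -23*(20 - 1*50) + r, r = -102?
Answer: -9679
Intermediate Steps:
U = 588 (U = -23*(20 - 1*50) - 102 = -23*(20 - 50) - 102 = -23*(-30) - 102 = 690 - 102 = 588)
-10267 + U = -10267 + 588 = -9679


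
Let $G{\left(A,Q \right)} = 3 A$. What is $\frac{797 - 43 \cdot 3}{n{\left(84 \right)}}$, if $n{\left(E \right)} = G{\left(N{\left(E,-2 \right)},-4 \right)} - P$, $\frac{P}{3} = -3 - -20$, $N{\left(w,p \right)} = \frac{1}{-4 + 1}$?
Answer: $- \frac{167}{13} \approx -12.846$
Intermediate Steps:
$N{\left(w,p \right)} = - \frac{1}{3}$ ($N{\left(w,p \right)} = \frac{1}{-3} = - \frac{1}{3}$)
$P = 51$ ($P = 3 \left(-3 - -20\right) = 3 \left(-3 + 20\right) = 3 \cdot 17 = 51$)
$n{\left(E \right)} = -52$ ($n{\left(E \right)} = 3 \left(- \frac{1}{3}\right) - 51 = -1 - 51 = -52$)
$\frac{797 - 43 \cdot 3}{n{\left(84 \right)}} = \frac{797 - 43 \cdot 3}{-52} = \left(797 - 129\right) \left(- \frac{1}{52}\right) = 668 \left(- \frac{1}{52}\right) = - \frac{167}{13}$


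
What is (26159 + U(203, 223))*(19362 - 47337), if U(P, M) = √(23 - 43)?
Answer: -731798025 - 55950*I*√5 ≈ -7.318e+8 - 1.2511e+5*I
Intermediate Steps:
U(P, M) = 2*I*√5 (U(P, M) = √(-20) = 2*I*√5)
(26159 + U(203, 223))*(19362 - 47337) = (26159 + 2*I*√5)*(19362 - 47337) = (26159 + 2*I*√5)*(-27975) = -731798025 - 55950*I*√5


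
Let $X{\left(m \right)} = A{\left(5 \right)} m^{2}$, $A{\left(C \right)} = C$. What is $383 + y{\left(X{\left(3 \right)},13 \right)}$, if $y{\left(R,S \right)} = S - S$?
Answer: $383$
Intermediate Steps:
$X{\left(m \right)} = 5 m^{2}$
$y{\left(R,S \right)} = 0$
$383 + y{\left(X{\left(3 \right)},13 \right)} = 383 + 0 = 383$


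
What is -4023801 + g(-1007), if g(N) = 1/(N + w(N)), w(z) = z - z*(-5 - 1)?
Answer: -32415740857/8056 ≈ -4.0238e+6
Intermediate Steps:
w(z) = 7*z (w(z) = z - z*(-6) = z - (-6)*z = z + 6*z = 7*z)
g(N) = 1/(8*N) (g(N) = 1/(N + 7*N) = 1/(8*N))
-4023801 + g(-1007) = -4023801 + (1/8)/(-1007) = -4023801 + (1/8)*(-1/1007) = -4023801 - 1/8056 = -32415740857/8056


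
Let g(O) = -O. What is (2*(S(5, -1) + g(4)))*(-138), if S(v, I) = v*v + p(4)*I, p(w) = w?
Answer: -4692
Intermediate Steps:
S(v, I) = v**2 + 4*I (S(v, I) = v*v + 4*I = v**2 + 4*I)
(2*(S(5, -1) + g(4)))*(-138) = (2*((5**2 + 4*(-1)) - 1*4))*(-138) = (2*((25 - 4) - 4))*(-138) = (2*(21 - 4))*(-138) = (2*17)*(-138) = 34*(-138) = -4692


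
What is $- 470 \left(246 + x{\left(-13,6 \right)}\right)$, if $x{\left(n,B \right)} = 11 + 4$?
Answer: $-122670$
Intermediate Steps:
$x{\left(n,B \right)} = 15$
$- 470 \left(246 + x{\left(-13,6 \right)}\right) = - 470 \left(246 + 15\right) = \left(-470\right) 261 = -122670$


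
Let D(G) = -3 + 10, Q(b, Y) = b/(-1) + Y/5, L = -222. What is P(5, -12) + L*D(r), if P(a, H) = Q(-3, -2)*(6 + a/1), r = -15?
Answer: -7627/5 ≈ -1525.4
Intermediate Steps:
Q(b, Y) = -b + Y/5 (Q(b, Y) = b*(-1) + Y*(⅕) = -b + Y/5)
D(G) = 7
P(a, H) = 78/5 + 13*a/5 (P(a, H) = (-1*(-3) + (⅕)*(-2))*(6 + a/1) = (3 - ⅖)*(6 + a*1) = 13*(6 + a)/5 = 78/5 + 13*a/5)
P(5, -12) + L*D(r) = (78/5 + (13/5)*5) - 222*7 = (78/5 + 13) - 1554 = 143/5 - 1554 = -7627/5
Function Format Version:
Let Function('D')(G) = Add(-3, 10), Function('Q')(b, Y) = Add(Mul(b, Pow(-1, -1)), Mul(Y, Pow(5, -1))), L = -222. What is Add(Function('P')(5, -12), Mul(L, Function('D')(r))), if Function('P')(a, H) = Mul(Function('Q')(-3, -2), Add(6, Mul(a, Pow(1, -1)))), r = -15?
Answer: Rational(-7627, 5) ≈ -1525.4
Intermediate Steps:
Function('Q')(b, Y) = Add(Mul(-1, b), Mul(Rational(1, 5), Y)) (Function('Q')(b, Y) = Add(Mul(b, -1), Mul(Y, Rational(1, 5))) = Add(Mul(-1, b), Mul(Rational(1, 5), Y)))
Function('D')(G) = 7
Function('P')(a, H) = Add(Rational(78, 5), Mul(Rational(13, 5), a)) (Function('P')(a, H) = Mul(Add(Mul(-1, -3), Mul(Rational(1, 5), -2)), Add(6, Mul(a, Pow(1, -1)))) = Mul(Add(3, Rational(-2, 5)), Add(6, Mul(a, 1))) = Mul(Rational(13, 5), Add(6, a)) = Add(Rational(78, 5), Mul(Rational(13, 5), a)))
Add(Function('P')(5, -12), Mul(L, Function('D')(r))) = Add(Add(Rational(78, 5), Mul(Rational(13, 5), 5)), Mul(-222, 7)) = Add(Add(Rational(78, 5), 13), -1554) = Add(Rational(143, 5), -1554) = Rational(-7627, 5)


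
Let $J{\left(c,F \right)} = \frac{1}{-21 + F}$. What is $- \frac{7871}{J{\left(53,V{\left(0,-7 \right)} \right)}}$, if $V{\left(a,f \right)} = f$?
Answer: $220388$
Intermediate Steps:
$- \frac{7871}{J{\left(53,V{\left(0,-7 \right)} \right)}} = - \frac{7871}{\frac{1}{-21 - 7}} = - \frac{7871}{\frac{1}{-28}} = - \frac{7871}{- \frac{1}{28}} = \left(-7871\right) \left(-28\right) = 220388$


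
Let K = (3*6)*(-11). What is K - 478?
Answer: -676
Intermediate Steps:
K = -198 (K = 18*(-11) = -198)
K - 478 = -198 - 478 = -676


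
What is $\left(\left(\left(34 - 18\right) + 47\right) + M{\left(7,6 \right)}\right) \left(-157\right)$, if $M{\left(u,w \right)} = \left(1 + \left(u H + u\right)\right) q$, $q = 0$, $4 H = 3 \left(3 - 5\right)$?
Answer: $-9891$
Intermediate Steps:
$H = - \frac{3}{2}$ ($H = \frac{3 \left(3 - 5\right)}{4} = \frac{3 \left(-2\right)}{4} = \frac{1}{4} \left(-6\right) = - \frac{3}{2} \approx -1.5$)
$M{\left(u,w \right)} = 0$ ($M{\left(u,w \right)} = \left(1 + \left(u \left(- \frac{3}{2}\right) + u\right)\right) 0 = \left(1 + \left(- \frac{3 u}{2} + u\right)\right) 0 = \left(1 - \frac{u}{2}\right) 0 = 0$)
$\left(\left(\left(34 - 18\right) + 47\right) + M{\left(7,6 \right)}\right) \left(-157\right) = \left(\left(\left(34 - 18\right) + 47\right) + 0\right) \left(-157\right) = \left(\left(16 + 47\right) + 0\right) \left(-157\right) = \left(63 + 0\right) \left(-157\right) = 63 \left(-157\right) = -9891$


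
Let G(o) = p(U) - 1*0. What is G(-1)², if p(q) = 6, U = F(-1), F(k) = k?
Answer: 36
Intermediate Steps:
U = -1
G(o) = 6 (G(o) = 6 - 1*0 = 6 + 0 = 6)
G(-1)² = 6² = 36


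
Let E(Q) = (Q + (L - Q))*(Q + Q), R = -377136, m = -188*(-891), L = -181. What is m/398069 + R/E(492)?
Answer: 182886174/72050489 ≈ 2.5383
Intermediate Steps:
m = 167508
E(Q) = -362*Q (E(Q) = (Q + (-181 - Q))*(Q + Q) = -362*Q)
m/398069 + R/E(492) = 167508/398069 - 377136/((-362*492)) = 167508*(1/398069) - 377136/(-178104) = 167508/398069 - 377136*(-1/178104) = 167508/398069 + 15714/7421 = 182886174/72050489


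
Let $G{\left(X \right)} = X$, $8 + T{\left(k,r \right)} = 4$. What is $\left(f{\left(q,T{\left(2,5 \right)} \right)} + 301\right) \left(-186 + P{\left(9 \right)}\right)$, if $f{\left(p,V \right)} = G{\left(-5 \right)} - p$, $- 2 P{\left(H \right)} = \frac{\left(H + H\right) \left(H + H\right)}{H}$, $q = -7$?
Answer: $-61812$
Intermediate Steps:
$T{\left(k,r \right)} = -4$ ($T{\left(k,r \right)} = -8 + 4 = -4$)
$P{\left(H \right)} = - 2 H$ ($P{\left(H \right)} = - \frac{\left(H + H\right) \left(H + H\right) \frac{1}{H}}{2} = - \frac{2 H 2 H \frac{1}{H}}{2} = - \frac{4 H^{2} \frac{1}{H}}{2} = - \frac{4 H}{2} = - 2 H$)
$f{\left(p,V \right)} = -5 - p$
$\left(f{\left(q,T{\left(2,5 \right)} \right)} + 301\right) \left(-186 + P{\left(9 \right)}\right) = \left(\left(-5 - -7\right) + 301\right) \left(-186 - 18\right) = \left(\left(-5 + 7\right) + 301\right) \left(-186 - 18\right) = \left(2 + 301\right) \left(-204\right) = 303 \left(-204\right) = -61812$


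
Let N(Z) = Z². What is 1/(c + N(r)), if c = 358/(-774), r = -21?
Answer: 387/170488 ≈ 0.0022700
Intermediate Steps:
c = -179/387 (c = 358*(-1/774) = -179/387 ≈ -0.46253)
1/(c + N(r)) = 1/(-179/387 + (-21)²) = 1/(-179/387 + 441) = 1/(170488/387) = 387/170488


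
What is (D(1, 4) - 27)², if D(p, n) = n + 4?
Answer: 361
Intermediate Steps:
D(p, n) = 4 + n
(D(1, 4) - 27)² = ((4 + 4) - 27)² = (8 - 27)² = (-19)² = 361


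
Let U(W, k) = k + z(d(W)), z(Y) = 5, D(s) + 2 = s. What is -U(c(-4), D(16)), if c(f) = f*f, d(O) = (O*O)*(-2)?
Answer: -19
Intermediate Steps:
D(s) = -2 + s
d(O) = -2*O² (d(O) = O²*(-2) = -2*O²)
c(f) = f²
U(W, k) = 5 + k (U(W, k) = k + 5 = 5 + k)
-U(c(-4), D(16)) = -(5 + (-2 + 16)) = -(5 + 14) = -1*19 = -19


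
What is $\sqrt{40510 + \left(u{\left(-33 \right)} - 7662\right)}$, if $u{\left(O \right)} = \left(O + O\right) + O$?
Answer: $\sqrt{32749} \approx 180.97$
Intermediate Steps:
$u{\left(O \right)} = 3 O$ ($u{\left(O \right)} = 2 O + O = 3 O$)
$\sqrt{40510 + \left(u{\left(-33 \right)} - 7662\right)} = \sqrt{40510 + \left(3 \left(-33\right) - 7662\right)} = \sqrt{40510 - 7761} = \sqrt{32749}$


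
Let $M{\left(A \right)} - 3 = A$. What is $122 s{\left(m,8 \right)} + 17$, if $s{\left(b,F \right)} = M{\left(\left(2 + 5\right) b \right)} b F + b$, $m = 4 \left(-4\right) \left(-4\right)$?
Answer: $28179089$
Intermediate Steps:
$M{\left(A \right)} = 3 + A$
$m = 64$ ($m = \left(-16\right) \left(-4\right) = 64$)
$s{\left(b,F \right)} = b + F b \left(3 + 7 b\right)$ ($s{\left(b,F \right)} = \left(3 + \left(2 + 5\right) b\right) b F + b = \left(3 + 7 b\right) b F + b = b \left(3 + 7 b\right) F + b = F b \left(3 + 7 b\right) + b = b + F b \left(3 + 7 b\right)$)
$122 s{\left(m,8 \right)} + 17 = 122 \cdot 64 \left(1 + 8 \left(3 + 7 \cdot 64\right)\right) + 17 = 122 \cdot 64 \left(1 + 8 \left(3 + 448\right)\right) + 17 = 122 \cdot 64 \left(1 + 8 \cdot 451\right) + 17 = 122 \cdot 64 \left(1 + 3608\right) + 17 = 122 \cdot 64 \cdot 3609 + 17 = 122 \cdot 230976 + 17 = 28179072 + 17 = 28179089$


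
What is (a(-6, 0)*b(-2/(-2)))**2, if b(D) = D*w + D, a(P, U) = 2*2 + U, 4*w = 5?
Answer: 81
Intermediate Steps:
w = 5/4 (w = (1/4)*5 = 5/4 ≈ 1.2500)
a(P, U) = 4 + U
b(D) = 9*D/4 (b(D) = D*(5/4) + D = 5*D/4 + D = 9*D/4)
(a(-6, 0)*b(-2/(-2)))**2 = ((4 + 0)*(9*(-2/(-2))/4))**2 = (4*(9*(-2*(-1/2))/4))**2 = (4*((9/4)*1))**2 = (4*(9/4))**2 = 9**2 = 81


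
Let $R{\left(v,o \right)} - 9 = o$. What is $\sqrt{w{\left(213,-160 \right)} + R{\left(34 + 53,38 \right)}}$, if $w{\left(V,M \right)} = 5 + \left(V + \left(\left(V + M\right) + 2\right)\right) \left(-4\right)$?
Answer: $2 i \sqrt{255} \approx 31.937 i$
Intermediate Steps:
$R{\left(v,o \right)} = 9 + o$
$w{\left(V,M \right)} = -3 - 8 V - 4 M$ ($w{\left(V,M \right)} = 5 + \left(V + \left(\left(M + V\right) + 2\right)\right) \left(-4\right) = 5 + \left(V + \left(2 + M + V\right)\right) \left(-4\right) = 5 + \left(2 + M + 2 V\right) \left(-4\right) = 5 - \left(8 + 4 M + 8 V\right) = -3 - 8 V - 4 M$)
$\sqrt{w{\left(213,-160 \right)} + R{\left(34 + 53,38 \right)}} = \sqrt{\left(-3 - 1704 - -640\right) + \left(9 + 38\right)} = \sqrt{\left(-3 - 1704 + 640\right) + 47} = \sqrt{-1067 + 47} = \sqrt{-1020} = 2 i \sqrt{255}$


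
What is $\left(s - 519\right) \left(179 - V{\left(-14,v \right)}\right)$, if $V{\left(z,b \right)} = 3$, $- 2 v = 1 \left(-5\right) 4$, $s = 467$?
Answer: $-9152$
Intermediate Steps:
$v = 10$ ($v = - \frac{1 \left(-5\right) 4}{2} = - \frac{\left(-5\right) 4}{2} = \left(- \frac{1}{2}\right) \left(-20\right) = 10$)
$\left(s - 519\right) \left(179 - V{\left(-14,v \right)}\right) = \left(467 - 519\right) \left(179 - 3\right) = - 52 \left(179 - 3\right) = \left(-52\right) 176 = -9152$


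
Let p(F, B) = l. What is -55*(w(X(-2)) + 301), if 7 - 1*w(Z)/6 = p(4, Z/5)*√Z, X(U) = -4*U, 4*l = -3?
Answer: -18865 - 495*√2 ≈ -19565.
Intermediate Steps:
l = -¾ (l = (¼)*(-3) = -¾ ≈ -0.75000)
p(F, B) = -¾
w(Z) = 42 + 9*√Z/2 (w(Z) = 42 - (-9)*√Z/2 = 42 + 9*√Z/2)
-55*(w(X(-2)) + 301) = -55*((42 + 9*√(-4*(-2))/2) + 301) = -55*((42 + 9*√8/2) + 301) = -55*((42 + 9*(2*√2)/2) + 301) = -55*((42 + 9*√2) + 301) = -55*(343 + 9*√2) = -18865 - 495*√2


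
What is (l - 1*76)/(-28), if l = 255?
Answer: -179/28 ≈ -6.3929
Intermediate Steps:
(l - 1*76)/(-28) = (255 - 1*76)/(-28) = (255 - 76)*(-1/28) = 179*(-1/28) = -179/28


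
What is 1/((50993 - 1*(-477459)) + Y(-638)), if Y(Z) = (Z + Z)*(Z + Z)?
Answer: 1/2156628 ≈ 4.6369e-7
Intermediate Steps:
Y(Z) = 4*Z**2 (Y(Z) = (2*Z)*(2*Z) = 4*Z**2)
1/((50993 - 1*(-477459)) + Y(-638)) = 1/((50993 - 1*(-477459)) + 4*(-638)**2) = 1/((50993 + 477459) + 4*407044) = 1/(528452 + 1628176) = 1/2156628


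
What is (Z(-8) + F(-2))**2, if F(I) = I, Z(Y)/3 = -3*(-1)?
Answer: 49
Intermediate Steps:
Z(Y) = 9 (Z(Y) = 3*(-3*(-1)) = 3*3 = 9)
(Z(-8) + F(-2))**2 = (9 - 2)**2 = 7**2 = 49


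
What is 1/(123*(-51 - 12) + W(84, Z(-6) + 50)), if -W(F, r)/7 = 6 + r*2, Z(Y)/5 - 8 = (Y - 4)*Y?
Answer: -1/13251 ≈ -7.5466e-5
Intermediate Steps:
Z(Y) = 40 + 5*Y*(-4 + Y) (Z(Y) = 40 + 5*((Y - 4)*Y) = 40 + 5*((-4 + Y)*Y) = 40 + 5*(Y*(-4 + Y)) = 40 + 5*Y*(-4 + Y))
W(F, r) = -42 - 14*r (W(F, r) = -7*(6 + r*2) = -7*(6 + 2*r) = -42 - 14*r)
1/(123*(-51 - 12) + W(84, Z(-6) + 50)) = 1/(123*(-51 - 12) + (-42 - 14*((40 - 20*(-6) + 5*(-6)**2) + 50))) = 1/(123*(-63) + (-42 - 14*((40 + 120 + 5*36) + 50))) = 1/(-7749 + (-42 - 14*((40 + 120 + 180) + 50))) = 1/(-7749 + (-42 - 14*(340 + 50))) = 1/(-7749 + (-42 - 14*390)) = 1/(-7749 + (-42 - 5460)) = 1/(-7749 - 5502) = 1/(-13251) = -1/13251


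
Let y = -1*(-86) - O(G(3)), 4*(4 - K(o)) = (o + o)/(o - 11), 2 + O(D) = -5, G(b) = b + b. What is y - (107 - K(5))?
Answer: -115/12 ≈ -9.5833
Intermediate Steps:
G(b) = 2*b
O(D) = -7 (O(D) = -2 - 5 = -7)
K(o) = 4 - o/(2*(-11 + o)) (K(o) = 4 - (o + o)/(4*(o - 11)) = 4 - 2*o/(4*(-11 + o)) = 4 - o/(2*(-11 + o)))
y = 93 (y = -1*(-86) - 1*(-7) = 86 + 7 = 93)
y - (107 - K(5)) = 93 - (107 - (-88 + 7*5)/(2*(-11 + 5))) = 93 - (107 - (-88 + 35)/(2*(-6))) = 93 - (107 - (-1)*(-53)/(2*6)) = 93 - (107 - 1*53/12) = 93 - (107 - 53/12) = 93 - 1*1231/12 = 93 - 1231/12 = -115/12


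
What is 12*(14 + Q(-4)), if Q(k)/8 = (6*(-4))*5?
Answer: -11352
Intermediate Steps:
Q(k) = -960 (Q(k) = 8*((6*(-4))*5) = 8*(-24*5) = 8*(-120) = -960)
12*(14 + Q(-4)) = 12*(14 - 960) = 12*(-946) = -11352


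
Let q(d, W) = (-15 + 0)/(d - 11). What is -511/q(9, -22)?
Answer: -1022/15 ≈ -68.133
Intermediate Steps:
q(d, W) = -15/(-11 + d)
-511/q(9, -22) = -511/((-15/(-11 + 9))) = -511/((-15/(-2))) = -511/((-15*(-1/2))) = -511/15/2 = -511*2/15 = -1022/15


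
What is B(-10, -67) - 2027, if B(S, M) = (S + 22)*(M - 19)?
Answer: -3059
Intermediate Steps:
B(S, M) = (-19 + M)*(22 + S) (B(S, M) = (22 + S)*(-19 + M) = (-19 + M)*(22 + S))
B(-10, -67) - 2027 = (-418 - 19*(-10) + 22*(-67) - 67*(-10)) - 2027 = (-418 + 190 - 1474 + 670) - 2027 = -1032 - 2027 = -3059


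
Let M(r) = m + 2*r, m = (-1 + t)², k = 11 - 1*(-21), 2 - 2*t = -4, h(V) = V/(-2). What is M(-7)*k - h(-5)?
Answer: -645/2 ≈ -322.50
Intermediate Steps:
h(V) = -V/2 (h(V) = V*(-½) = -V/2)
t = 3 (t = 1 - ½*(-4) = 1 + 2 = 3)
k = 32 (k = 11 + 21 = 32)
m = 4 (m = (-1 + 3)² = 2² = 4)
M(r) = 4 + 2*r
M(-7)*k - h(-5) = (4 + 2*(-7))*32 - (-1)*(-5)/2 = (4 - 14)*32 - 1*5/2 = -10*32 - 5/2 = -320 - 5/2 = -645/2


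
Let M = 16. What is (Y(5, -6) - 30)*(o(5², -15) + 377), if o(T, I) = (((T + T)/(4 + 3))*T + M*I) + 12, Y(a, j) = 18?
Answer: -27516/7 ≈ -3930.9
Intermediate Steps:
o(T, I) = 12 + 16*I + 2*T²/7 (o(T, I) = (((T + T)/(4 + 3))*T + 16*I) + 12 = (((2*T)/7)*T + 16*I) + 12 = (((2*T)*(⅐))*T + 16*I) + 12 = ((2*T/7)*T + 16*I) + 12 = (2*T²/7 + 16*I) + 12 = (16*I + 2*T²/7) + 12 = 12 + 16*I + 2*T²/7)
(Y(5, -6) - 30)*(o(5², -15) + 377) = (18 - 30)*((12 + 16*(-15) + 2*(5²)²/7) + 377) = -12*((12 - 240 + (2/7)*25²) + 377) = -12*((12 - 240 + (2/7)*625) + 377) = -12*((12 - 240 + 1250/7) + 377) = -12*(-346/7 + 377) = -12*2293/7 = -27516/7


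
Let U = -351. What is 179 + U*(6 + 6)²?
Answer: -50365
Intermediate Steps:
179 + U*(6 + 6)² = 179 - 351*(6 + 6)² = 179 - 351*12² = 179 - 351*144 = 179 - 50544 = -50365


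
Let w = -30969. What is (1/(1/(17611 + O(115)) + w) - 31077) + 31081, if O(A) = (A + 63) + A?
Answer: 2217857996/554468975 ≈ 4.0000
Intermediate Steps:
O(A) = 63 + 2*A (O(A) = (63 + A) + A = 63 + 2*A)
(1/(1/(17611 + O(115)) + w) - 31077) + 31081 = (1/(1/(17611 + (63 + 2*115)) - 30969) - 31077) + 31081 = (1/(1/(17611 + (63 + 230)) - 30969) - 31077) + 31081 = (1/(1/(17611 + 293) - 30969) - 31077) + 31081 = (1/(1/17904 - 30969) - 31077) + 31081 = (1/(-554468975/17904) - 31077) + 31081 = (-17904/554468975 - 31077) + 31081 = -17231232353979/554468975 + 31081 = 2217857996/554468975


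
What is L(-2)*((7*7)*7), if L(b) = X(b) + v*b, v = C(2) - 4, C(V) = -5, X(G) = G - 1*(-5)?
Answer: 7203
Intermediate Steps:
X(G) = 5 + G (X(G) = G + 5 = 5 + G)
v = -9 (v = -5 - 4 = -9)
L(b) = 5 - 8*b (L(b) = (5 + b) - 9*b = 5 - 8*b)
L(-2)*((7*7)*7) = (5 - 8*(-2))*((7*7)*7) = (5 + 16)*(49*7) = 21*343 = 7203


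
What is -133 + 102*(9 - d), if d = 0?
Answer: 785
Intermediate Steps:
-133 + 102*(9 - d) = -133 + 102*(9 - 1*0) = -133 + 102*(9 + 0) = -133 + 102*9 = -133 + 918 = 785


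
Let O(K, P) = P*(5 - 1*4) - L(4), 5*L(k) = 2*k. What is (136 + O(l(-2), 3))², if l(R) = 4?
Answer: 471969/25 ≈ 18879.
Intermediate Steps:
L(k) = 2*k/5 (L(k) = (2*k)/5 = 2*k/5)
O(K, P) = -8/5 + P (O(K, P) = P*(5 - 1*4) - 2*4/5 = P*(5 - 4) - 1*8/5 = P*1 - 8/5 = P - 8/5 = -8/5 + P)
(136 + O(l(-2), 3))² = (136 + (-8/5 + 3))² = (136 + 7/5)² = (687/5)² = 471969/25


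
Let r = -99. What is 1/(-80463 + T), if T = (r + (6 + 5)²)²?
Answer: -1/79979 ≈ -1.2503e-5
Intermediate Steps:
T = 484 (T = (-99 + (6 + 5)²)² = (-99 + 11²)² = (-99 + 121)² = 22² = 484)
1/(-80463 + T) = 1/(-80463 + 484) = 1/(-79979) = -1/79979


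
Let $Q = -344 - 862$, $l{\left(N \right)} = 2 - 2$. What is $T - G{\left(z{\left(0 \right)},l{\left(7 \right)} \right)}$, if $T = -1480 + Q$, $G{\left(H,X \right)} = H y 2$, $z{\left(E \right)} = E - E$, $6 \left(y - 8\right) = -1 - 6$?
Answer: $-2686$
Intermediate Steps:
$y = \frac{41}{6}$ ($y = 8 + \frac{-1 - 6}{6} = 8 + \frac{1}{6} \left(-7\right) = 8 - \frac{7}{6} = \frac{41}{6} \approx 6.8333$)
$l{\left(N \right)} = 0$ ($l{\left(N \right)} = 2 - 2 = 0$)
$z{\left(E \right)} = 0$
$Q = -1206$
$G{\left(H,X \right)} = \frac{41 H}{3}$ ($G{\left(H,X \right)} = H \frac{41}{6} \cdot 2 = \frac{41 H}{6} \cdot 2 = \frac{41 H}{3}$)
$T = -2686$ ($T = -1480 - 1206 = -2686$)
$T - G{\left(z{\left(0 \right)},l{\left(7 \right)} \right)} = -2686 - \frac{41}{3} \cdot 0 = -2686 - 0 = -2686 + 0 = -2686$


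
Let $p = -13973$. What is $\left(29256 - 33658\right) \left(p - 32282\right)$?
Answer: $203614510$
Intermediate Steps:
$\left(29256 - 33658\right) \left(p - 32282\right) = \left(29256 - 33658\right) \left(-13973 - 32282\right) = \left(-4402\right) \left(-46255\right) = 203614510$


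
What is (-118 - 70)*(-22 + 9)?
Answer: 2444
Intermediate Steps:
(-118 - 70)*(-22 + 9) = -188*(-13) = 2444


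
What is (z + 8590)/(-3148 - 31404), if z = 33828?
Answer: -21209/17276 ≈ -1.2277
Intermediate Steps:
(z + 8590)/(-3148 - 31404) = (33828 + 8590)/(-3148 - 31404) = 42418/(-34552) = 42418*(-1/34552) = -21209/17276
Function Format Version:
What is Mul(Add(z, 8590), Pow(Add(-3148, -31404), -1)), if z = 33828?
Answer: Rational(-21209, 17276) ≈ -1.2277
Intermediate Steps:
Mul(Add(z, 8590), Pow(Add(-3148, -31404), -1)) = Mul(Add(33828, 8590), Pow(Add(-3148, -31404), -1)) = Mul(42418, Pow(-34552, -1)) = Mul(42418, Rational(-1, 34552)) = Rational(-21209, 17276)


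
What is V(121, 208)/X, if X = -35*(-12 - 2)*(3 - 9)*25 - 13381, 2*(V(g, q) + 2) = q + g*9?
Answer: -1293/173762 ≈ -0.0074412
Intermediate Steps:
V(g, q) = -2 + q/2 + 9*g/2 (V(g, q) = -2 + (q + g*9)/2 = -2 + (q + 9*g)/2 = -2 + (q/2 + 9*g/2) = -2 + q/2 + 9*g/2)
X = -86881 (X = -(-490)*(-6)*25 - 13381 = -35*84*25 - 13381 = -2940*25 - 13381 = -73500 - 13381 = -86881)
V(121, 208)/X = (-2 + (1/2)*208 + (9/2)*121)/(-86881) = (-2 + 104 + 1089/2)*(-1/86881) = (1293/2)*(-1/86881) = -1293/173762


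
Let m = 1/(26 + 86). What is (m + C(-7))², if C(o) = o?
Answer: 613089/12544 ≈ 48.875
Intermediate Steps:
m = 1/112 ≈ 0.0089286
(m + C(-7))² = (1/112 - 7)² = (-783/112)² = 613089/12544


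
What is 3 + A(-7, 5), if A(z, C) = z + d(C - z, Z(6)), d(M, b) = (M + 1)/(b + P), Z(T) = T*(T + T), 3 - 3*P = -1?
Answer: -841/220 ≈ -3.8227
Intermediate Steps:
P = 4/3 (P = 1 - ⅓*(-1) = 1 + ⅓ = 4/3 ≈ 1.3333)
Z(T) = 2*T² (Z(T) = T*(2*T) = 2*T²)
d(M, b) = (1 + M)/(4/3 + b) (d(M, b) = (M + 1)/(b + 4/3) = (1 + M)/(4/3 + b))
A(z, C) = 3/220 + 3*C/220 + 217*z/220 (A(z, C) = z + 3*(1 + (C - z))/(4 + 3*(2*6²)) = z + 3*(1 + C - z)/(4 + 3*(2*36)) = z + 3*(1 + C - z)/(4 + 3*72) = z + 3*(1 + C - z)/(4 + 216) = z + 3*(1 + C - z)/220 = z + 3*(1/220)*(1 + C - z) = z + (3/220 - 3*z/220 + 3*C/220) = 3/220 + 3*C/220 + 217*z/220)
3 + A(-7, 5) = 3 + (3/220 + (3/220)*5 + (217/220)*(-7)) = 3 + (3/220 + 3/44 - 1519/220) = 3 - 1501/220 = -841/220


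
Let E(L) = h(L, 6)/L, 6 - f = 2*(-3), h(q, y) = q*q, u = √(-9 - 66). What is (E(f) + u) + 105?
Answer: 117 + 5*I*√3 ≈ 117.0 + 8.6602*I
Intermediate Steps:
u = 5*I*√3 (u = √(-75) = 5*I*√3 ≈ 8.6602*I)
h(q, y) = q²
f = 12 (f = 6 - 2*(-3) = 6 - 1*(-6) = 6 + 6 = 12)
E(L) = L (E(L) = L²/L = L)
(E(f) + u) + 105 = (12 + 5*I*√3) + 105 = 117 + 5*I*√3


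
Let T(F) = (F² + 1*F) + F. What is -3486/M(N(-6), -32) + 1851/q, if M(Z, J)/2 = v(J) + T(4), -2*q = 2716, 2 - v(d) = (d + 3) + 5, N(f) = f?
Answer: -614886/16975 ≈ -36.223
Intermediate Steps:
v(d) = -6 - d (v(d) = 2 - ((d + 3) + 5) = 2 - ((3 + d) + 5) = 2 - (8 + d) = 2 + (-8 - d) = -6 - d)
q = -1358 (q = -½*2716 = -1358)
T(F) = F² + 2*F (T(F) = (F² + F) + F = (F + F²) + F = F² + 2*F)
M(Z, J) = 36 - 2*J (M(Z, J) = 2*((-6 - J) + 4*(2 + 4)) = 2*((-6 - J) + 4*6) = 2*((-6 - J) + 24) = 2*(18 - J) = 36 - 2*J)
-3486/M(N(-6), -32) + 1851/q = -3486/(36 - 2*(-32)) + 1851/(-1358) = -3486/(36 + 64) + 1851*(-1/1358) = -3486/100 - 1851/1358 = -3486*1/100 - 1851/1358 = -1743/50 - 1851/1358 = -614886/16975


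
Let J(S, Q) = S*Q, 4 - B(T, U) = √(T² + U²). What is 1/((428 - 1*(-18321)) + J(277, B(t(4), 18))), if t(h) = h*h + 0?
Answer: 19857/349797629 + 554*√145/349797629 ≈ 7.5838e-5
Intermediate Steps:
t(h) = h² (t(h) = h² + 0 = h²)
B(T, U) = 4 - √(T² + U²)
J(S, Q) = Q*S
1/((428 - 1*(-18321)) + J(277, B(t(4), 18))) = 1/((428 - 1*(-18321)) + (4 - √((4²)² + 18²))*277) = 1/((428 + 18321) + (4 - √(16² + 324))*277) = 1/(18749 + (4 - √(256 + 324))*277) = 1/(18749 + (4 - √580)*277) = 1/(18749 + (4 - 2*√145)*277) = 1/(18749 + (1108 - 554*√145)) = 1/(19857 - 554*√145)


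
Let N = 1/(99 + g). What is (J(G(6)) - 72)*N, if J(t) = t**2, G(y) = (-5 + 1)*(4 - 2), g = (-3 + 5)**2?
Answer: -8/103 ≈ -0.077670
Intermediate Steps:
g = 4 (g = 2**2 = 4)
N = 1/103 (N = 1/(99 + 4) = 1/103 ≈ 0.0097087)
G(y) = -8 (G(y) = -4*2 = -8)
(J(G(6)) - 72)*N = ((-8)**2 - 72)*(1/103) = (64 - 72)*(1/103) = -8*1/103 = -8/103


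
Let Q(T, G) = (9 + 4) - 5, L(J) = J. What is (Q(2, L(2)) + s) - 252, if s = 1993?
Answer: 1749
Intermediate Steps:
Q(T, G) = 8 (Q(T, G) = 13 - 5 = 8)
(Q(2, L(2)) + s) - 252 = (8 + 1993) - 252 = 2001 - 252 = 1749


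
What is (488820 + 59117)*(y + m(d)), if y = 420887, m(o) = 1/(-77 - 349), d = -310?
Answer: 98243932062757/426 ≈ 2.3062e+11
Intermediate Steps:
m(o) = -1/426 (m(o) = 1/(-426) = -1/426)
(488820 + 59117)*(y + m(d)) = (488820 + 59117)*(420887 - 1/426) = 547937*(179297861/426) = 98243932062757/426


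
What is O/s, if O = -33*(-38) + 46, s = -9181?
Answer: -1300/9181 ≈ -0.14160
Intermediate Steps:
O = 1300 (O = 1254 + 46 = 1300)
O/s = 1300/(-9181) = 1300*(-1/9181) = -1300/9181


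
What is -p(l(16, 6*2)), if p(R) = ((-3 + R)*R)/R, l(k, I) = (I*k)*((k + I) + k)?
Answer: -8445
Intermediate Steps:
l(k, I) = I*k*(I + 2*k) (l(k, I) = (I*k)*((I + k) + k) = (I*k)*(I + 2*k) = I*k*(I + 2*k))
p(R) = -3 + R (p(R) = (R*(-3 + R))/R = -3 + R)
-p(l(16, 6*2)) = -(-3 + (6*2)*16*(6*2 + 2*16)) = -(-3 + 12*16*(12 + 32)) = -(-3 + 12*16*44) = -(-3 + 8448) = -1*8445 = -8445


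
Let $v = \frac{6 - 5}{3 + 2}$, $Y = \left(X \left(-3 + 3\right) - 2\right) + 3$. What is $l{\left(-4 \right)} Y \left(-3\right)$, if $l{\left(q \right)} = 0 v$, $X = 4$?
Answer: $0$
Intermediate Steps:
$Y = 1$ ($Y = \left(4 \left(-3 + 3\right) - 2\right) + 3 = \left(4 \cdot 0 - 2\right) + 3 = \left(0 - 2\right) + 3 = -2 + 3 = 1$)
$v = \frac{1}{5}$ ($v = 1 \cdot \frac{1}{5} = \frac{1}{5} \approx 0.2$)
$l{\left(q \right)} = 0$ ($l{\left(q \right)} = 0 \cdot \frac{1}{5} = 0$)
$l{\left(-4 \right)} Y \left(-3\right) = 0 \cdot 1 \left(-3\right) = 0 \left(-3\right) = 0$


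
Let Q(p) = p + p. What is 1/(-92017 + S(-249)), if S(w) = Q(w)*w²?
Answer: -1/30968515 ≈ -3.2291e-8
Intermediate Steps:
Q(p) = 2*p
S(w) = 2*w³ (S(w) = (2*w)*w² = 2*w³)
1/(-92017 + S(-249)) = 1/(-92017 + 2*(-249)³) = 1/(-92017 + 2*(-15438249)) = 1/(-92017 - 30876498) = 1/(-30968515) = -1/30968515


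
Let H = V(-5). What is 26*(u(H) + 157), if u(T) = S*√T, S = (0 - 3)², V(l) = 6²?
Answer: 5486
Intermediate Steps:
V(l) = 36
H = 36
S = 9 (S = (-3)² = 9)
u(T) = 9*√T
26*(u(H) + 157) = 26*(9*√36 + 157) = 26*(9*6 + 157) = 26*(54 + 157) = 26*211 = 5486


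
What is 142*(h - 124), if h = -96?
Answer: -31240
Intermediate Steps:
142*(h - 124) = 142*(-96 - 124) = 142*(-220) = -31240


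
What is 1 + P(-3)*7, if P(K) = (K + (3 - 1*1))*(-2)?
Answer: 15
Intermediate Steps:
P(K) = -4 - 2*K (P(K) = (K + (3 - 1))*(-2) = (K + 2)*(-2) = (2 + K)*(-2) = -4 - 2*K)
1 + P(-3)*7 = 1 + (-4 - 2*(-3))*7 = 1 + (-4 + 6)*7 = 1 + 2*7 = 1 + 14 = 15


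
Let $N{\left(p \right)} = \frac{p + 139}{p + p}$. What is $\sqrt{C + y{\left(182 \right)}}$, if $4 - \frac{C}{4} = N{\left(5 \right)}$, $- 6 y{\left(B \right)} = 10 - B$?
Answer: $\frac{i \sqrt{2910}}{15} \approx 3.5963 i$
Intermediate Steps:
$y{\left(B \right)} = - \frac{5}{3} + \frac{B}{6}$ ($y{\left(B \right)} = - \frac{10 - B}{6} = - \frac{5}{3} + \frac{B}{6}$)
$N{\left(p \right)} = \frac{139 + p}{2 p}$
$C = - \frac{208}{5}$ ($C = 16 - 4 \frac{139 + 5}{2 \cdot 5} = 16 - 4 \cdot \frac{1}{2} \cdot \frac{1}{5} \cdot 144 = 16 - \frac{288}{5} = - \frac{208}{5} \approx -41.6$)
$\sqrt{C + y{\left(182 \right)}} = \sqrt{- \frac{208}{5} + \left(- \frac{5}{3} + \frac{1}{6} \cdot 182\right)} = \sqrt{- \frac{208}{5} + \left(- \frac{5}{3} + \frac{91}{3}\right)} = \sqrt{- \frac{208}{5} + \frac{86}{3}} = \sqrt{- \frac{194}{15}} = \frac{i \sqrt{2910}}{15}$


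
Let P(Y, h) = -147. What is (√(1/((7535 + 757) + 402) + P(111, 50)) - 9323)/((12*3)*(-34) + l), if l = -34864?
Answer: 9323/36088 - I*√1234564422/104583024 ≈ 0.25834 - 0.00033597*I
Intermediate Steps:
(√(1/((7535 + 757) + 402) + P(111, 50)) - 9323)/((12*3)*(-34) + l) = (√(1/((7535 + 757) + 402) - 147) - 9323)/((12*3)*(-34) - 34864) = (√(1/(8292 + 402) - 147) - 9323)/(36*(-34) - 34864) = (√(1/8694 - 147) - 9323)/(-1224 - 34864) = (√(1/8694 - 147) - 9323)/(-36088) = (√(-1278017/8694) - 9323)*(-1/36088) = (I*√1234564422/2898 - 9323)*(-1/36088) = (-9323 + I*√1234564422/2898)*(-1/36088) = 9323/36088 - I*√1234564422/104583024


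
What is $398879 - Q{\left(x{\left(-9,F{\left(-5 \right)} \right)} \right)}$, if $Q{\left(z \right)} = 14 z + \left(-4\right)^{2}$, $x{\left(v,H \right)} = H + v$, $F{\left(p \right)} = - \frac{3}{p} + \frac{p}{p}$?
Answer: $\frac{1994833}{5} \approx 3.9897 \cdot 10^{5}$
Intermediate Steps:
$F{\left(p \right)} = 1 - \frac{3}{p}$ ($F{\left(p \right)} = - \frac{3}{p} + 1 = 1 - \frac{3}{p}$)
$Q{\left(z \right)} = 16 + 14 z$ ($Q{\left(z \right)} = 14 z + 16 = 16 + 14 z$)
$398879 - Q{\left(x{\left(-9,F{\left(-5 \right)} \right)} \right)} = 398879 - \left(16 + 14 \left(\frac{-3 - 5}{-5} - 9\right)\right) = 398879 - \left(16 + 14 \left(\left(- \frac{1}{5}\right) \left(-8\right) - 9\right)\right) = 398879 - \left(16 + 14 \left(\frac{8}{5} - 9\right)\right) = 398879 - \left(16 + 14 \left(- \frac{37}{5}\right)\right) = 398879 - \left(16 - \frac{518}{5}\right) = 398879 - - \frac{438}{5} = 398879 + \frac{438}{5} = \frac{1994833}{5}$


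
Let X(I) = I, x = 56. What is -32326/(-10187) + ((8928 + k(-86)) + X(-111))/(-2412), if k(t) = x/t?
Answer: -509198845/1056554892 ≈ -0.48194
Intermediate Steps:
k(t) = 56/t
-32326/(-10187) + ((8928 + k(-86)) + X(-111))/(-2412) = -32326/(-10187) + ((8928 + 56/(-86)) - 111)/(-2412) = -32326*(-1/10187) + ((8928 + 56*(-1/86)) - 111)*(-1/2412) = 32326/10187 + ((8928 - 28/43) - 111)*(-1/2412) = 32326/10187 + (383876/43 - 111)*(-1/2412) = 32326/10187 + (379103/43)*(-1/2412) = 32326/10187 - 379103/103716 = -509198845/1056554892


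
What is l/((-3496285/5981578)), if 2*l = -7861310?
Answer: 4702303894718/699257 ≈ 6.7247e+6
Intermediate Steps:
l = -3930655 (l = (1/2)*(-7861310) = -3930655)
l/((-3496285/5981578)) = -3930655/((-3496285/5981578)) = -3930655/((-3496285*1/5981578)) = -3930655/(-3496285/5981578) = -3930655*(-5981578/3496285) = 4702303894718/699257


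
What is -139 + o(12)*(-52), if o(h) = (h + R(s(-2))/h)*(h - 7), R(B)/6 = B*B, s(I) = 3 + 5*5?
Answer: -105179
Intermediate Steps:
s(I) = 28 (s(I) = 3 + 25 = 28)
R(B) = 6*B**2 (R(B) = 6*(B*B) = 6*B**2)
o(h) = (-7 + h)*(h + 4704/h) (o(h) = (h + (6*28**2)/h)*(h - 7) = (h + (6*784)/h)*(-7 + h) = (h + 4704/h)*(-7 + h) = (-7 + h)*(h + 4704/h))
-139 + o(12)*(-52) = -139 + (4704 + 12**2 - 32928/12 - 7*12)*(-52) = -139 + (4704 + 144 - 32928*1/12 - 84)*(-52) = -139 + (4704 + 144 - 2744 - 84)*(-52) = -139 + 2020*(-52) = -139 - 105040 = -105179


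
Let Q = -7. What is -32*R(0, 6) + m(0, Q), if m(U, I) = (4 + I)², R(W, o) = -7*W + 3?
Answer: -87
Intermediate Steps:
R(W, o) = 3 - 7*W
-32*R(0, 6) + m(0, Q) = -32*(3 - 7*0) + (4 - 7)² = -32*(3 + 0) + (-3)² = -32*3 + 9 = -96 + 9 = -87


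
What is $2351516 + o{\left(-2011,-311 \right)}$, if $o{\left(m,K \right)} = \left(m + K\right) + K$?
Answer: $2348883$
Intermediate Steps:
$o{\left(m,K \right)} = m + 2 K$ ($o{\left(m,K \right)} = \left(K + m\right) + K = m + 2 K$)
$2351516 + o{\left(-2011,-311 \right)} = 2351516 + \left(-2011 + 2 \left(-311\right)\right) = 2351516 - 2633 = 2348883$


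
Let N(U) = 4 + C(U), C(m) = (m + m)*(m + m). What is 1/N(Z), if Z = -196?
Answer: 1/153668 ≈ 6.5075e-6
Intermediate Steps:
C(m) = 4*m**2 (C(m) = (2*m)*(2*m) = 4*m**2)
N(U) = 4 + 4*U**2
1/N(Z) = 1/(4 + 4*(-196)**2) = 1/(4 + 4*38416) = 1/(4 + 153664) = 1/153668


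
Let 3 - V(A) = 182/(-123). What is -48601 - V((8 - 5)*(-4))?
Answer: -5978474/123 ≈ -48606.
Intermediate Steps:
V(A) = 551/123 (V(A) = 3 - 182/(-123) = 3 - 182*(-1)/123 = 3 - 1*(-182/123) = 3 + 182/123 = 551/123)
-48601 - V((8 - 5)*(-4)) = -48601 - 1*551/123 = -48601 - 551/123 = -5978474/123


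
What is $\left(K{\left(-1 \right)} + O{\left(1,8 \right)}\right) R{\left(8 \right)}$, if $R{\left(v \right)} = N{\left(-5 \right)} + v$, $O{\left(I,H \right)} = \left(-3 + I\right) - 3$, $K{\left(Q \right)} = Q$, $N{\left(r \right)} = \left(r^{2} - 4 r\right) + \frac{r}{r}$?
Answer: $-324$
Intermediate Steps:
$N{\left(r \right)} = 1 + r^{2} - 4 r$ ($N{\left(r \right)} = \left(r^{2} - 4 r\right) + 1 = 1 + r^{2} - 4 r$)
$O{\left(I,H \right)} = -6 + I$
$R{\left(v \right)} = 46 + v$ ($R{\left(v \right)} = \left(1 + \left(-5\right)^{2} - -20\right) + v = \left(1 + 25 + 20\right) + v = 46 + v$)
$\left(K{\left(-1 \right)} + O{\left(1,8 \right)}\right) R{\left(8 \right)} = \left(-1 + \left(-6 + 1\right)\right) \left(46 + 8\right) = \left(-1 - 5\right) 54 = \left(-6\right) 54 = -324$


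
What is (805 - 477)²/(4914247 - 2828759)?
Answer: 6724/130343 ≈ 0.051587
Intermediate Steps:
(805 - 477)²/(4914247 - 2828759) = 328²/2085488 = 107584*(1/2085488) = 6724/130343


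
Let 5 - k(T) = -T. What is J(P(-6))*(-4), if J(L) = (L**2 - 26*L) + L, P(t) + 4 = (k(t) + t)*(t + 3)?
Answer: 544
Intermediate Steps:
k(T) = 5 + T (k(T) = 5 - (-1)*T = 5 + T)
P(t) = -4 + (3 + t)*(5 + 2*t) (P(t) = -4 + ((5 + t) + t)*(t + 3) = -4 + (5 + 2*t)*(3 + t) = -4 + (3 + t)*(5 + 2*t))
J(L) = L**2 - 25*L
J(P(-6))*(-4) = ((11 + 2*(-6)**2 + 11*(-6))*(-25 + (11 + 2*(-6)**2 + 11*(-6))))*(-4) = ((11 + 2*36 - 66)*(-25 + (11 + 2*36 - 66)))*(-4) = ((11 + 72 - 66)*(-25 + (11 + 72 - 66)))*(-4) = (17*(-25 + 17))*(-4) = (17*(-8))*(-4) = -136*(-4) = 544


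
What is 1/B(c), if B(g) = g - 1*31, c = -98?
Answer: -1/129 ≈ -0.0077519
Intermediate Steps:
B(g) = -31 + g (B(g) = g - 31 = -31 + g)
1/B(c) = 1/(-31 - 98) = 1/(-129) = -1/129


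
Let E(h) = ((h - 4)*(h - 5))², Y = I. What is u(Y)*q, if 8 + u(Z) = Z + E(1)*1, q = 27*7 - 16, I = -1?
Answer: 23355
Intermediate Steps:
Y = -1
E(h) = (-5 + h)²*(-4 + h)² (E(h) = ((-4 + h)*(-5 + h))² = ((-5 + h)*(-4 + h))² = (-5 + h)²*(-4 + h)²)
q = 173 (q = 189 - 16 = 173)
u(Z) = 136 + Z (u(Z) = -8 + (Z + ((-5 + 1)²*(-4 + 1)²)*1) = -8 + (Z + ((-4)²*(-3)²)*1) = -8 + (Z + (16*9)*1) = -8 + (Z + 144*1) = -8 + (Z + 144) = -8 + (144 + Z) = 136 + Z)
u(Y)*q = (136 - 1)*173 = 135*173 = 23355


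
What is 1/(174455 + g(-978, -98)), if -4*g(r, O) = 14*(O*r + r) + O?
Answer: -2/315103 ≈ -6.3471e-6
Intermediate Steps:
g(r, O) = -7*r/2 - O/4 - 7*O*r/2 (g(r, O) = -(14*(O*r + r) + O)/4 = -(14*(r + O*r) + O)/4 = -((14*r + 14*O*r) + O)/4 = -(O + 14*r + 14*O*r)/4 = -7*r/2 - O/4 - 7*O*r/2)
1/(174455 + g(-978, -98)) = 1/(174455 + (-7/2*(-978) - 1/4*(-98) - 7/2*(-98)*(-978))) = 1/(174455 + (3423 + 49/2 - 335454)) = 1/(174455 - 664013/2) = 1/(-315103/2) = -2/315103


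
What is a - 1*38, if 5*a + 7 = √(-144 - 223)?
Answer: -197/5 + I*√367/5 ≈ -39.4 + 3.8314*I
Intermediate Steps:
a = -7/5 + I*√367/5 (a = -7/5 + √(-144 - 223)/5 = -7/5 + √(-367)/5 = -7/5 + (I*√367)/5 = -7/5 + I*√367/5 ≈ -1.4 + 3.8314*I)
a - 1*38 = (-7/5 + I*√367/5) - 1*38 = (-7/5 + I*√367/5) - 38 = -197/5 + I*√367/5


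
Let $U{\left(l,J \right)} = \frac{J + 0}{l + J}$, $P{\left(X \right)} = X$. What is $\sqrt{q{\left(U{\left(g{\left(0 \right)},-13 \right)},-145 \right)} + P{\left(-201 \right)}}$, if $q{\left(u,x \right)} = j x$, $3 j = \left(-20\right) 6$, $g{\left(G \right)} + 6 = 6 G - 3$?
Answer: $\sqrt{5599} \approx 74.826$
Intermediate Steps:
$g{\left(G \right)} = -9 + 6 G$ ($g{\left(G \right)} = -6 + \left(6 G - 3\right) = -6 + \left(-3 + 6 G\right) = -9 + 6 G$)
$U{\left(l,J \right)} = \frac{J}{J + l}$
$j = -40$ ($j = \frac{\left(-20\right) 6}{3} = \frac{1}{3} \left(-120\right) = -40$)
$q{\left(u,x \right)} = - 40 x$
$\sqrt{q{\left(U{\left(g{\left(0 \right)},-13 \right)},-145 \right)} + P{\left(-201 \right)}} = \sqrt{\left(-40\right) \left(-145\right) - 201} = \sqrt{5800 - 201} = \sqrt{5599}$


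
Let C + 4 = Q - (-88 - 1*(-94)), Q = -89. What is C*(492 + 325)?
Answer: -80883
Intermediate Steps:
C = -99 (C = -4 + (-89 - (-88 - 1*(-94))) = -4 + (-89 - (-88 + 94)) = -4 + (-89 - 1*6) = -4 + (-89 - 6) = -4 - 95 = -99)
C*(492 + 325) = -99*(492 + 325) = -99*817 = -80883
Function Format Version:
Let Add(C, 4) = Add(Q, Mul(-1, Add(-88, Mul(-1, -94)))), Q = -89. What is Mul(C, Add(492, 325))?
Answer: -80883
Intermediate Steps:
C = -99 (C = Add(-4, Add(-89, Mul(-1, Add(-88, Mul(-1, -94))))) = Add(-4, Add(-89, Mul(-1, Add(-88, 94)))) = Add(-4, Add(-89, Mul(-1, 6))) = Add(-4, Add(-89, -6)) = Add(-4, -95) = -99)
Mul(C, Add(492, 325)) = Mul(-99, Add(492, 325)) = Mul(-99, 817) = -80883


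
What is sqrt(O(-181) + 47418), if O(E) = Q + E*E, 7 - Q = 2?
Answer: 2*sqrt(20046) ≈ 283.17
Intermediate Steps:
Q = 5 (Q = 7 - 1*2 = 7 - 2 = 5)
O(E) = 5 + E**2 (O(E) = 5 + E*E = 5 + E**2)
sqrt(O(-181) + 47418) = sqrt((5 + (-181)**2) + 47418) = sqrt((5 + 32761) + 47418) = sqrt(32766 + 47418) = sqrt(80184) = 2*sqrt(20046)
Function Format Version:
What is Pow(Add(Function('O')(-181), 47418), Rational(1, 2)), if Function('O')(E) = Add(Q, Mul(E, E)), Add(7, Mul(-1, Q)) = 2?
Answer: Mul(2, Pow(20046, Rational(1, 2))) ≈ 283.17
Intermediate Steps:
Q = 5 (Q = Add(7, Mul(-1, 2)) = Add(7, -2) = 5)
Function('O')(E) = Add(5, Pow(E, 2)) (Function('O')(E) = Add(5, Mul(E, E)) = Add(5, Pow(E, 2)))
Pow(Add(Function('O')(-181), 47418), Rational(1, 2)) = Pow(Add(Add(5, Pow(-181, 2)), 47418), Rational(1, 2)) = Pow(Add(Add(5, 32761), 47418), Rational(1, 2)) = Pow(Add(32766, 47418), Rational(1, 2)) = Pow(80184, Rational(1, 2)) = Mul(2, Pow(20046, Rational(1, 2)))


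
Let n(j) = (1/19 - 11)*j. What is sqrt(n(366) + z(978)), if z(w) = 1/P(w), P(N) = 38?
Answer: I*sqrt(5785690)/38 ≈ 63.299*I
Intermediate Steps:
z(w) = 1/38
n(j) = -208*j/19 (n(j) = (1/19 - 11)*j = -208*j/19)
sqrt(n(366) + z(978)) = sqrt(-208/19*366 + 1/38) = sqrt(-76128/19 + 1/38) = sqrt(-152255/38) = I*sqrt(5785690)/38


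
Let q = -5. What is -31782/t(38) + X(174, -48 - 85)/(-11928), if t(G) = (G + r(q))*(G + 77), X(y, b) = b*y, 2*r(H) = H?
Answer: -190891/32660 ≈ -5.8448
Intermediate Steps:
r(H) = H/2
t(G) = (77 + G)*(-5/2 + G) (t(G) = (G + (1/2)*(-5))*(G + 77) = (G - 5/2)*(77 + G) = (-5/2 + G)*(77 + G) = (77 + G)*(-5/2 + G))
-31782/t(38) + X(174, -48 - 85)/(-11928) = -31782/(-385/2 + 38**2 + (149/2)*38) + ((-48 - 85)*174)/(-11928) = -31782/(-385/2 + 1444 + 2831) - 133*174*(-1/11928) = -31782/8165/2 - 23142*(-1/11928) = -31782*2/8165 + 551/284 = -63564/8165 + 551/284 = -190891/32660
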